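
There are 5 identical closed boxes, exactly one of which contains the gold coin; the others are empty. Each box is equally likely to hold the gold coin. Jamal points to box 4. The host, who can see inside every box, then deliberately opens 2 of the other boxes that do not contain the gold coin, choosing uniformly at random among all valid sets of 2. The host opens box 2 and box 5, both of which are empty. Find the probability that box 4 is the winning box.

Consider each possible location of the gold coin in turn.
If it is in either of boxes 1 and 3 (prior 1/5 each): the host has 3 equally likely choices, so probability 1/3; weight (1/5)·(1/3) = 1/15 each.
If it is in either of boxes 2 and 5 (prior 1/5 each): that box was opened and seen not to hold the prize — ruled out; weight (1/5)·0 = 0 each.
If it is in box 4 (prior 1/5): the host has 6 equally likely choices, so probability 1/6; weight (1/5)·(1/6) = 1/30.
The weights sum to 1/6.
So P(the gold coin in box 4 | the host opened box 2 and box 5) = (1/30) / (1/6) = 1/5.

1/5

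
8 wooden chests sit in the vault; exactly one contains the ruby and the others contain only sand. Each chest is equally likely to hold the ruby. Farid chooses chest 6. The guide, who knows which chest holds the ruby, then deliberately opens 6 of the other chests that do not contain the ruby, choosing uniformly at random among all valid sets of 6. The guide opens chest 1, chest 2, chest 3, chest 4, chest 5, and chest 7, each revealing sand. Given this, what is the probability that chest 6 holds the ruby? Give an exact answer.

Consider each possible location of the ruby in turn.
If it is in any of chests 1, 2, 3, 4, 5, and 7 (prior 1/8 each): that chest was opened and seen not to hold the prize — ruled out; weight (1/8)·0 = 0 each.
If it is in chest 6 (prior 1/8): the guide has 7 equally likely choices, so probability 1/7; weight (1/8)·(1/7) = 1/56.
If it is in chest 8 (prior 1/8): the guide has no choice, probability 1; weight (1/8)·1 = 1/8.
The weights sum to 1/7.
So P(the ruby in chest 6 | the guide opened chest 1, chest 2, chest 3, chest 4, chest 5, and chest 7) = (1/56) / (1/7) = 1/8.

1/8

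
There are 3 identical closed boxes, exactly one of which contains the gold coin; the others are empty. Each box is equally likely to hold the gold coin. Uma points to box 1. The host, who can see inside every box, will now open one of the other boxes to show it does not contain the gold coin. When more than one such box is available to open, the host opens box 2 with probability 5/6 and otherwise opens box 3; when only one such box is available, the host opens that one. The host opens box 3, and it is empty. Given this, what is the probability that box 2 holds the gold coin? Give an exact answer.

6/7

Condition on the true location of the gold coin.
If it is in box 1 (prior 1/3): box 2 is available but not opened, probability 1/6; weight (1/3)·(1/6) = 1/18.
If it is in box 2 (prior 1/3): only box 3 is available, probability 1; weight (1/3)·1 = 1/3.
If it is in box 3 (prior 1/3): the host opened box 3, so this case is ruled out; weight (1/3)·0 = 0.
The weights sum to 7/18.
So P(the gold coin in box 2 | the host opened box 3) = (1/3) / (7/18) = 6/7.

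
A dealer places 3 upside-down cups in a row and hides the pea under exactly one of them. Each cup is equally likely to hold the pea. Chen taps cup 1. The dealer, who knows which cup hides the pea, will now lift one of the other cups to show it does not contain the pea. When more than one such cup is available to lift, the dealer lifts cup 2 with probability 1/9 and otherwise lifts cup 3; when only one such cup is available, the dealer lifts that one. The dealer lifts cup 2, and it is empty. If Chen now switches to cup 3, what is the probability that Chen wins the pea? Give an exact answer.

Apply Bayes' rule, conditioning on where the pea actually is.
If it is under cup 1 (prior 1/3): cup 2 is available, opened with probability 1/9; weight (1/3)·(1/9) = 1/27.
If it is under cup 2 (prior 1/3): the dealer opened cup 2, so this case is ruled out; weight (1/3)·0 = 0.
If it is under cup 3 (prior 1/3): only cup 2 is available, probability 1; weight (1/3)·1 = 1/3.
The weights sum to 10/27.
So P(the pea under cup 3 | the dealer opened cup 2) = (1/3) / (10/27) = 9/10.

9/10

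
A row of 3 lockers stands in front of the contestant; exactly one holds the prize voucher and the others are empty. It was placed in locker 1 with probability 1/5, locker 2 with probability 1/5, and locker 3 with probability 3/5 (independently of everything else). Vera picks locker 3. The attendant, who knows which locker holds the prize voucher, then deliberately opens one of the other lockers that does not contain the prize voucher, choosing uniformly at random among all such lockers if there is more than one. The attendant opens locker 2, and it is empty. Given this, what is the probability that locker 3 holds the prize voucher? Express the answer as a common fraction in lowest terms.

3/5

Condition on the true location of the prize voucher.
If it is in locker 1 (prior 1/5): the attendant has no choice, probability 1; weight (1/5)·1 = 1/5.
If it is in locker 2 (prior 1/5): the attendant opened locker 2, so this case is ruled out; weight (1/5)·0 = 0.
If it is in locker 3 (prior 3/5): the attendant has 2 equally likely choices, so probability 1/2; weight (3/5)·(1/2) = 3/10.
The weights sum to 1/2.
So P(the prize voucher in locker 3 | the attendant opened locker 2) = (3/10) / (1/2) = 3/5.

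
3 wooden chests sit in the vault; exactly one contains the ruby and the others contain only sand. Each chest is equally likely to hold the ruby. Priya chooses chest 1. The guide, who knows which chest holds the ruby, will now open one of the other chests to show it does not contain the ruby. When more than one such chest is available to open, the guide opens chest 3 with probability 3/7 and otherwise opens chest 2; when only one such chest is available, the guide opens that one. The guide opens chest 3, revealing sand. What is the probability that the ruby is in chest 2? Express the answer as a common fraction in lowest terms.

Condition on the true location of the ruby.
If it is in chest 1 (prior 1/3): chest 3 is available, opened with probability 3/7; weight (1/3)·(3/7) = 1/7.
If it is in chest 2 (prior 1/3): only chest 3 is available, probability 1; weight (1/3)·1 = 1/3.
If it is in chest 3 (prior 1/3): the guide opened chest 3, so this case is ruled out; weight (1/3)·0 = 0.
The weights sum to 10/21.
So P(the ruby in chest 2 | the guide opened chest 3) = (1/3) / (10/21) = 7/10.

7/10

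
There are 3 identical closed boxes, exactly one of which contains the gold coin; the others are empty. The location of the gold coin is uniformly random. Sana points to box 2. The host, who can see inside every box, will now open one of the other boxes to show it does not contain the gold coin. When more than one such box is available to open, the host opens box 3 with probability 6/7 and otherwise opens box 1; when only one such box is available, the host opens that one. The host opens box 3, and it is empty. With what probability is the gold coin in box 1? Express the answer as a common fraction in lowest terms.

7/13

Condition on the true location of the gold coin.
If it is in box 1 (prior 1/3): only box 3 is available, probability 1; weight (1/3)·1 = 1/3.
If it is in box 2 (prior 1/3): box 3 is available, opened with probability 6/7; weight (1/3)·(6/7) = 2/7.
If it is in box 3 (prior 1/3): the host opened box 3, so this case is ruled out; weight (1/3)·0 = 0.
The weights sum to 13/21.
So P(the gold coin in box 1 | the host opened box 3) = (1/3) / (13/21) = 7/13.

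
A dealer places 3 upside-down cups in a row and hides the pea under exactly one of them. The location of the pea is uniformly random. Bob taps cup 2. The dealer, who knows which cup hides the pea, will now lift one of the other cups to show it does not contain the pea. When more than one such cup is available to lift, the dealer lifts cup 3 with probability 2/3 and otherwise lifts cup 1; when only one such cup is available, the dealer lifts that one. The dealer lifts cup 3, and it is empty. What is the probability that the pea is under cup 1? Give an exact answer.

3/5

Apply Bayes' rule, conditioning on where the pea actually is.
If it is under cup 1 (prior 1/3): only cup 3 is available, probability 1; weight (1/3)·1 = 1/3.
If it is under cup 2 (prior 1/3): cup 3 is available, opened with probability 2/3; weight (1/3)·(2/3) = 2/9.
If it is under cup 3 (prior 1/3): the dealer opened cup 3, so this case is ruled out; weight (1/3)·0 = 0.
The weights sum to 5/9.
So P(the pea under cup 1 | the dealer opened cup 3) = (1/3) / (5/9) = 3/5.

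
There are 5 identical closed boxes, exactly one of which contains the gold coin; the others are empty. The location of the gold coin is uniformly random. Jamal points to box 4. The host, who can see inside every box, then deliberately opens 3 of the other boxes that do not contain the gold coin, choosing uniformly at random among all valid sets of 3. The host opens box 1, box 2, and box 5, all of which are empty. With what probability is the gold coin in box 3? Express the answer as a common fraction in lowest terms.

Condition on the true location of the gold coin.
If it is in any of boxes 1, 2, and 5 (prior 1/5 each): that box was opened and seen not to hold the prize — ruled out; weight (1/5)·0 = 0 each.
If it is in box 3 (prior 1/5): the host has no choice, probability 1; weight (1/5)·1 = 1/5.
If it is in box 4 (prior 1/5): the host has 4 equally likely choices, so probability 1/4; weight (1/5)·(1/4) = 1/20.
The weights sum to 1/4.
So P(the gold coin in box 3 | the host opened box 1, box 2, and box 5) = (1/5) / (1/4) = 4/5.

4/5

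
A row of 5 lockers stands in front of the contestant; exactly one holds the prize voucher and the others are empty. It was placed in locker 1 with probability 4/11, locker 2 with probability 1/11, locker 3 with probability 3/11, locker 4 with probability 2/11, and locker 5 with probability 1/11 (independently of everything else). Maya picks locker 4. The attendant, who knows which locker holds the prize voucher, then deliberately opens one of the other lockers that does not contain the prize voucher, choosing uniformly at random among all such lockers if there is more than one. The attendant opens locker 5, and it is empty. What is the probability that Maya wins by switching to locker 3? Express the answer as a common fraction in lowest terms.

6/19

Condition on the true location of the prize voucher.
If it is in locker 1 (prior 4/11): the attendant has 3 equally likely choices, so probability 1/3; weight (4/11)·(1/3) = 4/33.
If it is in locker 2 (prior 1/11): the attendant has 3 equally likely choices, so probability 1/3; weight (1/11)·(1/3) = 1/33.
If it is in locker 3 (prior 3/11): the attendant has 3 equally likely choices, so probability 1/3; weight (3/11)·(1/3) = 1/11.
If it is in locker 4 (prior 2/11): the attendant has 4 equally likely choices, so probability 1/4; weight (2/11)·(1/4) = 1/22.
If it is in locker 5 (prior 1/11): the attendant opened locker 5, so this case is ruled out; weight (1/11)·0 = 0.
The weights sum to 19/66.
So P(the prize voucher in locker 3 | the attendant opened locker 5) = (1/11) / (19/66) = 6/19.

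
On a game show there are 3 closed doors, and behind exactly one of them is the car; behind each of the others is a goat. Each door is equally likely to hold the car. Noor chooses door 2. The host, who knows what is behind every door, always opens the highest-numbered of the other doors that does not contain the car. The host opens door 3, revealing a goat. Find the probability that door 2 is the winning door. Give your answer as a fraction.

Consider each possible location of the car in turn.
If it is behind either of doors 1 and 2 (prior 1/3 each): door 3 is the highest-numbered option available, probability 1; weight (1/3)·1 = 1/3 each.
If it is behind door 3 (prior 1/3): the host opened door 3, so this case is ruled out; weight (1/3)·0 = 0.
The weights sum to 2/3.
So P(the car behind door 2 | the host opened door 3) = (1/3) / (2/3) = 1/2.

1/2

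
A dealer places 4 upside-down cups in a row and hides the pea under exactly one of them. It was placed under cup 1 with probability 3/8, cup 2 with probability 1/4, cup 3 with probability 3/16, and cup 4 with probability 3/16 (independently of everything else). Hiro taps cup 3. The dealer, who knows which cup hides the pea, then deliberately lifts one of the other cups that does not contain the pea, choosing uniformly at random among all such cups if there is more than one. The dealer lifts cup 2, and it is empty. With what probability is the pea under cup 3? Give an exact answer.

Consider each possible location of the pea in turn.
If it is under cup 1 (prior 3/8): the dealer has 2 equally likely choices, so probability 1/2; weight (3/8)·(1/2) = 3/16.
If it is under cup 2 (prior 1/4): the dealer opened cup 2, so this case is ruled out; weight (1/4)·0 = 0.
If it is under cup 3 (prior 3/16): the dealer has 3 equally likely choices, so probability 1/3; weight (3/16)·(1/3) = 1/16.
If it is under cup 4 (prior 3/16): the dealer has 2 equally likely choices, so probability 1/2; weight (3/16)·(1/2) = 3/32.
The weights sum to 11/32.
So P(the pea under cup 3 | the dealer opened cup 2) = (1/16) / (11/32) = 2/11.

2/11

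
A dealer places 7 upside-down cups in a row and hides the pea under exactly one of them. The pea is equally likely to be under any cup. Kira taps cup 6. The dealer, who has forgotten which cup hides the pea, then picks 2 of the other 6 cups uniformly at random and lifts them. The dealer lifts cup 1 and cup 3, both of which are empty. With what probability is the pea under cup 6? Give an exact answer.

1/5

Condition on the true location of the pea.
If it is under either of cups 1 and 3 (prior 1/7 each): that cup was opened and seen not to hold the prize — ruled out; weight (1/7)·0 = 0 each.
If it is under any of cups 2, 4, 5, 6, and 7 (prior 1/7 each): the dealer picks exactly this set with probability 1/15 regardless, and none is the prize; weight (1/7)·(1/15) = 1/105 each.
The weights sum to 1/21.
So P(the pea under cup 6 | the dealer opened cup 1 and cup 3) = (1/105) / (1/21) = 1/5.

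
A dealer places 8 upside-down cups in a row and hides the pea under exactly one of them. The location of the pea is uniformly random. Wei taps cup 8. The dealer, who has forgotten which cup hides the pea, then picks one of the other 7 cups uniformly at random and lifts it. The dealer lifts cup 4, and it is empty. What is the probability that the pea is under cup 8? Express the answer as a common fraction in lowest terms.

Consider each possible location of the pea in turn.
If it is under any of cups 1, 2, 3, 5, 6, 7, and 8 (prior 1/8 each): the dealer picks cup 4 with probability 1/7 regardless, and it is not the prize; weight (1/8)·(1/7) = 1/56 each.
If it is under cup 4 (prior 1/8): the dealer opened cup 4, so this case is ruled out; weight (1/8)·0 = 0.
The weights sum to 1/8.
So P(the pea under cup 8 | the dealer opened cup 4) = (1/56) / (1/8) = 1/7.

1/7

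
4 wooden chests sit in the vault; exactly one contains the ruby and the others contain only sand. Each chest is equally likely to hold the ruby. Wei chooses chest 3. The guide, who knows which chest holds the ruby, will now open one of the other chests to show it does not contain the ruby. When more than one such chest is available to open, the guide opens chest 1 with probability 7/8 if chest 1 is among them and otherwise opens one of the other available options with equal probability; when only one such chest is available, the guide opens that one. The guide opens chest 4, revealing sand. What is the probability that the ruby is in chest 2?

Condition on the true location of the ruby.
If it is in chest 1 (prior 1/4): chest 1 holds the prize so is unavailable; the guide chooses uniformly among the 2 others, probability 1/2; weight (1/4)·(1/2) = 1/8.
If it is in chest 2 (prior 1/4): chest 1 is available but not opened, probability 1/8; weight (1/4)·(1/8) = 1/32.
If it is in chest 3 (prior 1/4): chest 1 is available but not opened; chest 4 gets probability (1 − 7/8)/2 = 1/16; weight (1/4)·(1/16) = 1/64.
If it is in chest 4 (prior 1/4): the guide opened chest 4, so this case is ruled out; weight (1/4)·0 = 0.
The weights sum to 11/64.
So P(the ruby in chest 2 | the guide opened chest 4) = (1/32) / (11/64) = 2/11.

2/11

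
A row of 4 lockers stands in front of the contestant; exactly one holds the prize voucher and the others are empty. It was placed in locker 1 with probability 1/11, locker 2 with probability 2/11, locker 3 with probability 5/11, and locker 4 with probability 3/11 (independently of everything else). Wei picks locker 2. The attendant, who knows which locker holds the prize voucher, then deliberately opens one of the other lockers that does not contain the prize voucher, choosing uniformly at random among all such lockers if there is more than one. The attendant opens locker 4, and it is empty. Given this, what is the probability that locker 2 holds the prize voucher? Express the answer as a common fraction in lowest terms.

2/11

Consider each possible location of the prize voucher in turn.
If it is in locker 1 (prior 1/11): the attendant has 2 equally likely choices, so probability 1/2; weight (1/11)·(1/2) = 1/22.
If it is in locker 2 (prior 2/11): the attendant has 3 equally likely choices, so probability 1/3; weight (2/11)·(1/3) = 2/33.
If it is in locker 3 (prior 5/11): the attendant has 2 equally likely choices, so probability 1/2; weight (5/11)·(1/2) = 5/22.
If it is in locker 4 (prior 3/11): the attendant opened locker 4, so this case is ruled out; weight (3/11)·0 = 0.
The weights sum to 1/3.
So P(the prize voucher in locker 2 | the attendant opened locker 4) = (2/33) / (1/3) = 2/11.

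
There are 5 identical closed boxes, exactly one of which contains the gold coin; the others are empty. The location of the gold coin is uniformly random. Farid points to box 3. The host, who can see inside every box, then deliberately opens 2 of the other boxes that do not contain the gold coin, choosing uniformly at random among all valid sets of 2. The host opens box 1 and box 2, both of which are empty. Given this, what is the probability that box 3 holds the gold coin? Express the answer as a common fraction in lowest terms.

Apply Bayes' rule, conditioning on where the gold coin actually is.
If it is in either of boxes 1 and 2 (prior 1/5 each): that box was opened and seen not to hold the prize — ruled out; weight (1/5)·0 = 0 each.
If it is in box 3 (prior 1/5): the host has 6 equally likely choices, so probability 1/6; weight (1/5)·(1/6) = 1/30.
If it is in either of boxes 4 and 5 (prior 1/5 each): the host has 3 equally likely choices, so probability 1/3; weight (1/5)·(1/3) = 1/15 each.
The weights sum to 1/6.
So P(the gold coin in box 3 | the host opened box 1 and box 2) = (1/30) / (1/6) = 1/5.

1/5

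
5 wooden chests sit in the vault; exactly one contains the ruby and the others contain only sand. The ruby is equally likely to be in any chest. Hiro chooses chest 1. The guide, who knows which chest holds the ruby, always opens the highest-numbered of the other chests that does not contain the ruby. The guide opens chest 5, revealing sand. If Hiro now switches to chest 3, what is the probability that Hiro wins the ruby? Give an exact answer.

Apply Bayes' rule, conditioning on where the ruby actually is.
If it is in any of chests 1, 2, 3, and 4 (prior 1/5 each): chest 5 is the highest-numbered option available, probability 1; weight (1/5)·1 = 1/5 each.
If it is in chest 5 (prior 1/5): the guide opened chest 5, so this case is ruled out; weight (1/5)·0 = 0.
The weights sum to 4/5.
So P(the ruby in chest 3 | the guide opened chest 5) = (1/5) / (4/5) = 1/4.

1/4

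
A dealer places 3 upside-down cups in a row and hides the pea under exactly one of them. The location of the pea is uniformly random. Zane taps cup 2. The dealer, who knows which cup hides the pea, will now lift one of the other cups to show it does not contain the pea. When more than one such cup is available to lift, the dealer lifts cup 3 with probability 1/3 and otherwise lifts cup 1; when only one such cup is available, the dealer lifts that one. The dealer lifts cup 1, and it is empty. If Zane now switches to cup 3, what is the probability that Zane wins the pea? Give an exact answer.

3/5

Apply Bayes' rule, conditioning on where the pea actually is.
If it is under cup 1 (prior 1/3): the dealer opened cup 1, so this case is ruled out; weight (1/3)·0 = 0.
If it is under cup 2 (prior 1/3): cup 3 is available but not opened, probability 2/3; weight (1/3)·(2/3) = 2/9.
If it is under cup 3 (prior 1/3): only cup 1 is available, probability 1; weight (1/3)·1 = 1/3.
The weights sum to 5/9.
So P(the pea under cup 3 | the dealer opened cup 1) = (1/3) / (5/9) = 3/5.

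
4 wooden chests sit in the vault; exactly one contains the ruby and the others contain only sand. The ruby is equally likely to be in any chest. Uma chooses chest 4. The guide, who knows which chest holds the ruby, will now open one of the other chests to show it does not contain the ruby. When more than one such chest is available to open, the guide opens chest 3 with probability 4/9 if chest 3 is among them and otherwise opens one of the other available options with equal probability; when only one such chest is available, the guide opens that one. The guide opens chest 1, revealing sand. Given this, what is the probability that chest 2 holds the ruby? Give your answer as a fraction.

Condition on the true location of the ruby.
If it is in chest 1 (prior 1/4): the guide opened chest 1, so this case is ruled out; weight (1/4)·0 = 0.
If it is in chest 2 (prior 1/4): chest 3 is available but not opened, probability 5/9; weight (1/4)·(5/9) = 5/36.
If it is in chest 3 (prior 1/4): chest 3 holds the prize so is unavailable; the guide chooses uniformly among the 2 others, probability 1/2; weight (1/4)·(1/2) = 1/8.
If it is in chest 4 (prior 1/4): chest 3 is available but not opened; chest 1 gets probability (1 − 4/9)/2 = 5/18; weight (1/4)·(5/18) = 5/72.
The weights sum to 1/3.
So P(the ruby in chest 2 | the guide opened chest 1) = (5/36) / (1/3) = 5/12.

5/12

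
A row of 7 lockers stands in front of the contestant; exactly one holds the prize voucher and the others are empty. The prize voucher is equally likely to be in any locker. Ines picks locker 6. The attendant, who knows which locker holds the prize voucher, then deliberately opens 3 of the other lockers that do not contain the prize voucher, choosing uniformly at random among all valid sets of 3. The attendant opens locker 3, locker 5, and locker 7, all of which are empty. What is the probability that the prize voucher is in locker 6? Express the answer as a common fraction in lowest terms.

Apply Bayes' rule, conditioning on where the prize voucher actually is.
If it is in any of lockers 1, 2, and 4 (prior 1/7 each): the attendant has 10 equally likely choices, so probability 1/10; weight (1/7)·(1/10) = 1/70 each.
If it is in any of lockers 3, 5, and 7 (prior 1/7 each): that locker was opened and seen not to hold the prize — ruled out; weight (1/7)·0 = 0 each.
If it is in locker 6 (prior 1/7): the attendant has 20 equally likely choices, so probability 1/20; weight (1/7)·(1/20) = 1/140.
The weights sum to 1/20.
So P(the prize voucher in locker 6 | the attendant opened locker 3, locker 5, and locker 7) = (1/140) / (1/20) = 1/7.

1/7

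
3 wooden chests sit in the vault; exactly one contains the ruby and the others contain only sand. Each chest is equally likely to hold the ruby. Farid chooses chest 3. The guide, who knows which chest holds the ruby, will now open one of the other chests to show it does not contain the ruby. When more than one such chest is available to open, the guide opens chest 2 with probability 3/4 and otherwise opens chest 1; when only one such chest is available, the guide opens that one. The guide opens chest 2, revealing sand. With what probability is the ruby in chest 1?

4/7

Apply Bayes' rule, conditioning on where the ruby actually is.
If it is in chest 1 (prior 1/3): only chest 2 is available, probability 1; weight (1/3)·1 = 1/3.
If it is in chest 2 (prior 1/3): the guide opened chest 2, so this case is ruled out; weight (1/3)·0 = 0.
If it is in chest 3 (prior 1/3): chest 2 is available, opened with probability 3/4; weight (1/3)·(3/4) = 1/4.
The weights sum to 7/12.
So P(the ruby in chest 1 | the guide opened chest 2) = (1/3) / (7/12) = 4/7.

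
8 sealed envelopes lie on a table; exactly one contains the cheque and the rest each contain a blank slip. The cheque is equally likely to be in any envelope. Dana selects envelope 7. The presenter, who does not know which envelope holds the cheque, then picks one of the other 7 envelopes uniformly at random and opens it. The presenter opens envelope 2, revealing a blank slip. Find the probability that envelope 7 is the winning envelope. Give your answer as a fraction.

Because the presenter chose which envelope to open without knowing where the cheque is, the choice is independent of the prize location. Learning that envelope 2 does not hold the cheque simply rules out that one location and leaves the remaining 7 envelopes still equally likely by symmetry.
So P(the cheque in envelope 7) = 1/7.

1/7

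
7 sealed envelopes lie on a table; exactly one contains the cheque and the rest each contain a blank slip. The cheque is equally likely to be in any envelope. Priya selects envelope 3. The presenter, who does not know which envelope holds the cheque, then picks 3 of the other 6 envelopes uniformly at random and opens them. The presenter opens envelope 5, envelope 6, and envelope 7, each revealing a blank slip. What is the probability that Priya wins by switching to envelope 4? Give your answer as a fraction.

Because the presenter chose which envelopes to open without knowing where the cheque is, the choice is independent of the prize location. Learning that none of the 3 opened envelopes holds the cheque simply rules out those 3 locations and leaves the remaining 4 envelopes still equally likely by symmetry.
So P(the cheque in envelope 4) = 1/4.

1/4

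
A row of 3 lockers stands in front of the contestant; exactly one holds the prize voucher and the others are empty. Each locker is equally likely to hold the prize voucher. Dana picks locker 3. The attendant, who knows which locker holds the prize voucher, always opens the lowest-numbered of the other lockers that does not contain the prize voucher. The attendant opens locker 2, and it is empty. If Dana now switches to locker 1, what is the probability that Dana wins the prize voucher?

1

Condition on the true location of the prize voucher.
If it is in locker 1 (prior 1/3): locker 2 is the lowest-numbered option available, probability 1; weight (1/3)·1 = 1/3.
If it is in locker 2 (prior 1/3): the attendant opened locker 2, so this case is ruled out; weight (1/3)·0 = 0.
If it is in locker 3 (prior 1/3): the attendant would have opened locker 1 instead, probability 0; weight (1/3)·0 = 0.
The weights sum to 1/3.
So P(the prize voucher in locker 1 | the attendant opened locker 2) = (1/3) / (1/3) = 1.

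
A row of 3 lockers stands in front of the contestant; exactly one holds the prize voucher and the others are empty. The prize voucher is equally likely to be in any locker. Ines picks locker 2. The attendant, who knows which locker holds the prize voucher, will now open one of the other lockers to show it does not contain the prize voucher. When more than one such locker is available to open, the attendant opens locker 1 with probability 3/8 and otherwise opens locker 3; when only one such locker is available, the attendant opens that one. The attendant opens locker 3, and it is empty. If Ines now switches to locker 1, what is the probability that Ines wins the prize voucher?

8/13

Condition on the true location of the prize voucher.
If it is in locker 1 (prior 1/3): only locker 3 is available, probability 1; weight (1/3)·1 = 1/3.
If it is in locker 2 (prior 1/3): locker 1 is available but not opened, probability 5/8; weight (1/3)·(5/8) = 5/24.
If it is in locker 3 (prior 1/3): the attendant opened locker 3, so this case is ruled out; weight (1/3)·0 = 0.
The weights sum to 13/24.
So P(the prize voucher in locker 1 | the attendant opened locker 3) = (1/3) / (13/24) = 8/13.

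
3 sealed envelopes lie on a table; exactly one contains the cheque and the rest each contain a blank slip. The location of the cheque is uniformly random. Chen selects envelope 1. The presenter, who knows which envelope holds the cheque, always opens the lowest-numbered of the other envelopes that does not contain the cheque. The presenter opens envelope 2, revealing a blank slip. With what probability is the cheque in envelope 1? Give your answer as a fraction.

1/2

Condition on the true location of the cheque.
If it is in either of envelopes 1 and 3 (prior 1/3 each): envelope 2 is the lowest-numbered option available, probability 1; weight (1/3)·1 = 1/3 each.
If it is in envelope 2 (prior 1/3): the presenter opened envelope 2, so this case is ruled out; weight (1/3)·0 = 0.
The weights sum to 2/3.
So P(the cheque in envelope 1 | the presenter opened envelope 2) = (1/3) / (2/3) = 1/2.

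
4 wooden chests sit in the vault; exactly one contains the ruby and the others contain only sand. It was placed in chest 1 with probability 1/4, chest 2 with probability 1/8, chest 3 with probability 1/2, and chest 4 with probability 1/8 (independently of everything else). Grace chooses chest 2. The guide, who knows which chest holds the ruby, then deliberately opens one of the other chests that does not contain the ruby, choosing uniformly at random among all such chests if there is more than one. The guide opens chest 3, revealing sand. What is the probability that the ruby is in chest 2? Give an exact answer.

Consider each possible location of the ruby in turn.
If it is in chest 1 (prior 1/4): the guide has 2 equally likely choices, so probability 1/2; weight (1/4)·(1/2) = 1/8.
If it is in chest 2 (prior 1/8): the guide has 3 equally likely choices, so probability 1/3; weight (1/8)·(1/3) = 1/24.
If it is in chest 3 (prior 1/2): the guide opened chest 3, so this case is ruled out; weight (1/2)·0 = 0.
If it is in chest 4 (prior 1/8): the guide has 2 equally likely choices, so probability 1/2; weight (1/8)·(1/2) = 1/16.
The weights sum to 11/48.
So P(the ruby in chest 2 | the guide opened chest 3) = (1/24) / (11/48) = 2/11.

2/11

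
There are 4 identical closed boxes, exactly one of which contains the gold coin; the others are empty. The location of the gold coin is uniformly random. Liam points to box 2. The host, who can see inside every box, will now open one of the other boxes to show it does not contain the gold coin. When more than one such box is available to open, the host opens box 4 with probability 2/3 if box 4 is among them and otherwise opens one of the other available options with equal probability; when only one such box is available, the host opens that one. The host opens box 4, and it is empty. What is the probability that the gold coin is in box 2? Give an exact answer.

Apply Bayes' rule, conditioning on where the gold coin actually is.
If it is in any of boxes 1, 2, and 3 (prior 1/4 each): box 4 is available, opened with probability 2/3; weight (1/4)·(2/3) = 1/6 each.
If it is in box 4 (prior 1/4): the host opened box 4, so this case is ruled out; weight (1/4)·0 = 0.
The weights sum to 1/2.
So P(the gold coin in box 2 | the host opened box 4) = (1/6) / (1/2) = 1/3.

1/3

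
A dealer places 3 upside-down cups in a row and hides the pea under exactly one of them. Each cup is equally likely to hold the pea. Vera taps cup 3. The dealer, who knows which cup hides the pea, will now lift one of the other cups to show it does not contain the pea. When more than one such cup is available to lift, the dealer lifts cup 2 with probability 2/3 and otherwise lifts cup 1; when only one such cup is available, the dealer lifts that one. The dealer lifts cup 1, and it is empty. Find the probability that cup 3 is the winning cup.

1/4

Consider each possible location of the pea in turn.
If it is under cup 1 (prior 1/3): the dealer opened cup 1, so this case is ruled out; weight (1/3)·0 = 0.
If it is under cup 2 (prior 1/3): only cup 1 is available, probability 1; weight (1/3)·1 = 1/3.
If it is under cup 3 (prior 1/3): cup 2 is available but not opened, probability 1/3; weight (1/3)·(1/3) = 1/9.
The weights sum to 4/9.
So P(the pea under cup 3 | the dealer opened cup 1) = (1/9) / (4/9) = 1/4.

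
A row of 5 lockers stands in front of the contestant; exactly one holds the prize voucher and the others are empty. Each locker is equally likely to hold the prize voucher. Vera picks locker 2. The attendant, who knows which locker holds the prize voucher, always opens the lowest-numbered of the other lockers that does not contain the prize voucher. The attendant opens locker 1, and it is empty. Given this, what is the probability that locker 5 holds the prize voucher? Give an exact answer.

Condition on the true location of the prize voucher.
If it is in locker 1 (prior 1/5): the attendant opened locker 1, so this case is ruled out; weight (1/5)·0 = 0.
If it is in any of lockers 2, 3, 4, and 5 (prior 1/5 each): locker 1 is the lowest-numbered option available, probability 1; weight (1/5)·1 = 1/5 each.
The weights sum to 4/5.
So P(the prize voucher in locker 5 | the attendant opened locker 1) = (1/5) / (4/5) = 1/4.

1/4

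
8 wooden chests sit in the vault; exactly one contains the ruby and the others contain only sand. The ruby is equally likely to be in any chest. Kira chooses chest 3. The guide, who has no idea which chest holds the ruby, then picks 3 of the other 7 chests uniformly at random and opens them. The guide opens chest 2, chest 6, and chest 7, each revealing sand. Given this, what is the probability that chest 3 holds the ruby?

Because the guide chose which chests to open without knowing where the ruby is, the choice is independent of the prize location. Learning that none of the 3 opened chests holds the ruby simply rules out those 3 locations and leaves the remaining 5 chests still equally likely by symmetry.
So P(the ruby in chest 3) = 1/5.

1/5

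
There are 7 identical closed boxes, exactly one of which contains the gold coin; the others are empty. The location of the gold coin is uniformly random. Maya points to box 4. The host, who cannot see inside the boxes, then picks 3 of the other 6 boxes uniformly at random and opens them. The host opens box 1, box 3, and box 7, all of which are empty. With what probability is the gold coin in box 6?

1/4

Because the host chose which boxes to open without knowing where the gold coin is, the choice is independent of the prize location. Learning that none of the 3 opened boxes holds the gold coin simply rules out those 3 locations and leaves the remaining 4 boxes still equally likely by symmetry.
So P(the gold coin in box 6) = 1/4.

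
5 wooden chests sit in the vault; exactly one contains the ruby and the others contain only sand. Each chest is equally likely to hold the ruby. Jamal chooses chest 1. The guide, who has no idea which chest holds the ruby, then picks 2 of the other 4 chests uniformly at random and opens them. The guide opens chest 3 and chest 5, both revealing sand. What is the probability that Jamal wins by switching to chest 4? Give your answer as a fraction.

1/3

Because the guide chose which chests to open without knowing where the ruby is, the choice is independent of the prize location. Learning that none of the 2 opened chests holds the ruby simply rules out those 2 locations and leaves the remaining 3 chests still equally likely by symmetry.
So P(the ruby in chest 4) = 1/3.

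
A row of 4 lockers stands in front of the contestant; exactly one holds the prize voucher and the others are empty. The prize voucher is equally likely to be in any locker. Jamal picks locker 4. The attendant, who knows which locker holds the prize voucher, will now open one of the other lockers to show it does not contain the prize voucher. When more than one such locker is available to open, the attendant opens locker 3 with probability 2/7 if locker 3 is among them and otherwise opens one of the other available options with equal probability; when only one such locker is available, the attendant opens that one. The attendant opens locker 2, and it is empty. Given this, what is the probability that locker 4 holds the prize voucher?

Apply Bayes' rule, conditioning on where the prize voucher actually is.
If it is in locker 1 (prior 1/4): locker 3 is available but not opened, probability 5/7; weight (1/4)·(5/7) = 5/28.
If it is in locker 2 (prior 1/4): the attendant opened locker 2, so this case is ruled out; weight (1/4)·0 = 0.
If it is in locker 3 (prior 1/4): locker 3 holds the prize so is unavailable; the attendant chooses uniformly among the 2 others, probability 1/2; weight (1/4)·(1/2) = 1/8.
If it is in locker 4 (prior 1/4): locker 3 is available but not opened; locker 2 gets probability (1 − 2/7)/2 = 5/14; weight (1/4)·(5/14) = 5/56.
The weights sum to 11/28.
So P(the prize voucher in locker 4 | the attendant opened locker 2) = (5/56) / (11/28) = 5/22.

5/22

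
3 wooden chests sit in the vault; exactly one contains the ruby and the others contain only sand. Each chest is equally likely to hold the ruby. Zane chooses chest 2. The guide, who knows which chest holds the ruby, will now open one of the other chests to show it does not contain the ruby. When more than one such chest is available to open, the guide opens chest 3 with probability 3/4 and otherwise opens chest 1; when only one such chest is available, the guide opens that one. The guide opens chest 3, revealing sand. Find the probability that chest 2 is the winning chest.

Condition on the true location of the ruby.
If it is in chest 1 (prior 1/3): only chest 3 is available, probability 1; weight (1/3)·1 = 1/3.
If it is in chest 2 (prior 1/3): chest 3 is available, opened with probability 3/4; weight (1/3)·(3/4) = 1/4.
If it is in chest 3 (prior 1/3): the guide opened chest 3, so this case is ruled out; weight (1/3)·0 = 0.
The weights sum to 7/12.
So P(the ruby in chest 2 | the guide opened chest 3) = (1/4) / (7/12) = 3/7.

3/7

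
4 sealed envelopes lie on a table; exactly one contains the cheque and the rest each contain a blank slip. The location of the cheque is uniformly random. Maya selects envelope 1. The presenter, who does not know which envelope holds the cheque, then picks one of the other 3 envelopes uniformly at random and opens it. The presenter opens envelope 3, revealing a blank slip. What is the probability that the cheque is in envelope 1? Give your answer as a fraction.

Apply Bayes' rule, conditioning on where the cheque actually is.
If it is in any of envelopes 1, 2, and 4 (prior 1/4 each): the presenter picks envelope 3 with probability 1/3 regardless, and it is not the prize; weight (1/4)·(1/3) = 1/12 each.
If it is in envelope 3 (prior 1/4): the presenter opened envelope 3, so this case is ruled out; weight (1/4)·0 = 0.
The weights sum to 1/4.
So P(the cheque in envelope 1 | the presenter opened envelope 3) = (1/12) / (1/4) = 1/3.

1/3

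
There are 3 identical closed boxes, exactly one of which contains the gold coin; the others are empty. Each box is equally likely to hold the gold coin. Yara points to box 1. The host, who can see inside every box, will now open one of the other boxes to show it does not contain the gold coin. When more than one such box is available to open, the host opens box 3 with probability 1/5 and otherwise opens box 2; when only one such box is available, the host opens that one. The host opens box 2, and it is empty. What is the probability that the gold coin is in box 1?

4/9

Consider each possible location of the gold coin in turn.
If it is in box 1 (prior 1/3): box 3 is available but not opened, probability 4/5; weight (1/3)·(4/5) = 4/15.
If it is in box 2 (prior 1/3): the host opened box 2, so this case is ruled out; weight (1/3)·0 = 0.
If it is in box 3 (prior 1/3): only box 2 is available, probability 1; weight (1/3)·1 = 1/3.
The weights sum to 3/5.
So P(the gold coin in box 1 | the host opened box 2) = (4/15) / (3/5) = 4/9.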